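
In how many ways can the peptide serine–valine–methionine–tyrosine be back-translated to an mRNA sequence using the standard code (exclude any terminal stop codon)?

48

Ser: 6 codons.
Val: 4 codons.
Met: 1 codon.
Tyr: 2 codons.
6 × 4 × 1 × 2 = 48.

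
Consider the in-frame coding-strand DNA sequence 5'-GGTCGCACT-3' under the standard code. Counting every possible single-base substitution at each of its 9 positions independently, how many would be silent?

9

Codon 1 (GGT, Gly): 3 synonymous substitutions.
Codon 2 (CGC, Arg): 3 synonymous substitutions.
Codon 3 (ACT, Thr): 3 synonymous substitutions.
Total: 3 + 3 + 3 = 9.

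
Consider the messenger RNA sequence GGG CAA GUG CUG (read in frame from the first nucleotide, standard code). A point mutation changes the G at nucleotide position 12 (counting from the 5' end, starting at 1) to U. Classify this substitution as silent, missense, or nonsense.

Position 12 falls in codon 4: CUG → Leu.
After the substitution the codon is CUU → Leu.
Both encode Leu, so the change is synonymous.

silent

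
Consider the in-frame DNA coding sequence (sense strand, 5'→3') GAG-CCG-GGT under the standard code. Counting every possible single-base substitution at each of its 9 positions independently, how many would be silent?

Codon 1 (GAG, Glu): 1 synonymous substitution.
Codon 2 (CCG, Pro): 3 synonymous substitutions.
Codon 3 (GGT, Gly): 3 synonymous substitutions.
Total: 1 + 3 + 3 = 7.

7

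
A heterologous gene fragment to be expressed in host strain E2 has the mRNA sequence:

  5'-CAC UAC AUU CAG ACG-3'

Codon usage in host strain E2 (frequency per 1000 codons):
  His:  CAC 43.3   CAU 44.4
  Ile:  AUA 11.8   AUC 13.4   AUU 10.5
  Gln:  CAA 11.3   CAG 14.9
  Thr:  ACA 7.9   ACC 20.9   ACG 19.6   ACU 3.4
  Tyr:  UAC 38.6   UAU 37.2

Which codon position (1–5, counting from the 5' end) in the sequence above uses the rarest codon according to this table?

Codon 1 CAC (His): 43.3 per 1000.
Codon 2 UAC (Tyr): 38.6 per 1000.
Codon 3 AUU (Ile): 10.5 per 1000.
Codon 4 CAG (Gln): 14.9 per 1000.
Codon 5 ACG (Thr): 19.6 per 1000.
Lowest frequency is 10.5 at codon 3.

3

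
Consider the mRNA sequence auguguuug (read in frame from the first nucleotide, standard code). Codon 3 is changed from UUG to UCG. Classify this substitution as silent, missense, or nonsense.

missense

Position 8 falls in codon 3: UUG → Leu.
After the substitution the codon is UCG → Ser.
Leu ≠ Ser, so this is a missense mutation.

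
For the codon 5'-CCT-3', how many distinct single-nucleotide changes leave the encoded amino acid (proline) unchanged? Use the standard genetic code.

3

Position 1: none → 0 synonymous.
Position 2: none → 0 synonymous.
Position 3: CCC, CCA, CCG → 3 synonymous.
Total: 0 + 0 + 3 = 3.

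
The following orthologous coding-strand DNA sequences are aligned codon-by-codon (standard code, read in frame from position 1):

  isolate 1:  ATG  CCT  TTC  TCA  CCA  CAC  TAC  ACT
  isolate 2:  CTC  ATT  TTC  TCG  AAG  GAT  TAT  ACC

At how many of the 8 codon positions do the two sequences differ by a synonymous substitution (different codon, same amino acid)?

Codon 1: ATG Met / CTC Leu — nonsynonymous.
Codon 2: CCT Pro / ATT Ile — nonsynonymous.
Codon 3: TTC Phe / TTC Phe — identical.
Codon 4: TCA Ser / TCG Ser — synonymous.
Codon 5: CCA Pro / AAG Lys — nonsynonymous.
Codon 6: CAC His / GAT Asp — nonsynonymous.
Codon 7: TAC Tyr / TAT Tyr — synonymous.
Codon 8: ACT Thr / ACC Thr — synonymous.
Synonymous differences: 3.

3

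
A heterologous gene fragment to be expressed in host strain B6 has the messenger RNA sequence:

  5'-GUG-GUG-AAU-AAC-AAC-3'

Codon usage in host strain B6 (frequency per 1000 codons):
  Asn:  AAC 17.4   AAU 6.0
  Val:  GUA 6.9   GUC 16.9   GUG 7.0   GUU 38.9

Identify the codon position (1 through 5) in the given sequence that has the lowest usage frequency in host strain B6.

Codon 1 GUG (Val): 7.0 per 1000.
Codon 2 GUG (Val): 7.0 per 1000.
Codon 3 AAU (Asn): 6.0 per 1000.
Codon 4 AAC (Asn): 17.4 per 1000.
Codon 5 AAC (Asn): 17.4 per 1000.
Lowest frequency is 6.0 at codon 3.

3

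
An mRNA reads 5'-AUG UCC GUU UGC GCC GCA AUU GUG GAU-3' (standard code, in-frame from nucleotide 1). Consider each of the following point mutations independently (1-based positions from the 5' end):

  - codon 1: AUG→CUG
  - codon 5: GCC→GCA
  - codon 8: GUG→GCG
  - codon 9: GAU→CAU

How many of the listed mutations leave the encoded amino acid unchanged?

1

Codon 1: AUG (Met) → CUG (Leu) — missense.
Codon 5: GCC (Ala) → GCA (Ala) — synonymous.
Codon 8: GUG (Val) → GCG (Ala) — missense.
Codon 9: GAU (Asp) → CAU (His) — missense.
Synonymous: 1 of 4.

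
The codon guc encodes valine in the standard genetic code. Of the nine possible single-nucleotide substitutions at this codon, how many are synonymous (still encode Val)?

3

Position 1: none → 0 synonymous.
Position 2: none → 0 synonymous.
Position 3: GUU, GUA, GUG → 3 synonymous.
Total: 0 + 0 + 3 = 3.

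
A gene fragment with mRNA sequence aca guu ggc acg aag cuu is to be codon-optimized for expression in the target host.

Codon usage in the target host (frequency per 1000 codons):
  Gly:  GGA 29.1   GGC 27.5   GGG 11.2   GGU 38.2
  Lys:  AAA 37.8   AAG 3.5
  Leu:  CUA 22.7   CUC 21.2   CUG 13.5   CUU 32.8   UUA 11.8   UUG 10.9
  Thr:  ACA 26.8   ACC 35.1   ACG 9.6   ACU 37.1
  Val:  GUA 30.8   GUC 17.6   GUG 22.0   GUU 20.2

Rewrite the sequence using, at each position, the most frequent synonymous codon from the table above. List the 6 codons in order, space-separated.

Codon 1 (Thr): best is ACU at 37.1.
Codon 2 (Val): best is GUA at 30.8.
Codon 3 (Gly): best is GGU at 38.2.
Codon 4 (Thr): best is ACU at 37.1.
Codon 5 (Lys): best is AAA at 37.8.
Codon 6 (Leu): best is CUU at 32.8.

ACU GUA GGU ACU AAA CUU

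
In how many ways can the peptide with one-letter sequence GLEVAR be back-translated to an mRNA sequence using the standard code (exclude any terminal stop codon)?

4608

Gly: 4 codons.
Leu: 6 codons.
Glu: 2 codons.
Val: 4 codons.
Ala: 4 codons.
Arg: 6 codons.
4 × 6 × 2 × 4 × 4 × 6 = 4608.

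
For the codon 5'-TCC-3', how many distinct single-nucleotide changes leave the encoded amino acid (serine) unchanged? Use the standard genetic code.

3

Position 1: none → 0 synonymous.
Position 2: none → 0 synonymous.
Position 3: TCT, TCA, TCG → 3 synonymous.
Total: 0 + 0 + 3 = 3.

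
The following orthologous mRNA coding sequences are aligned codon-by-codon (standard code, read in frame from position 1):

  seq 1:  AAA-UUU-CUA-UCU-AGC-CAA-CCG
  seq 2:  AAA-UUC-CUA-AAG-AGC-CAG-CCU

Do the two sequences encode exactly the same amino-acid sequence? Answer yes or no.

Codon 1: AAA Lys / AAA Lys — identical.
Codon 2: UUU Phe / UUC Phe — synonymous.
Codon 3: CUA Leu / CUA Leu — identical.
Codon 4: UCU Ser / AAG Lys — nonsynonymous.
Codon 5: AGC Ser / AGC Ser — identical.
Codon 6: CAA Gln / CAG Gln — synonymous.
Codon 7: CCG Pro / CCU Pro — synonymous.
Nonsynonymous differences: 1 → different protein.

no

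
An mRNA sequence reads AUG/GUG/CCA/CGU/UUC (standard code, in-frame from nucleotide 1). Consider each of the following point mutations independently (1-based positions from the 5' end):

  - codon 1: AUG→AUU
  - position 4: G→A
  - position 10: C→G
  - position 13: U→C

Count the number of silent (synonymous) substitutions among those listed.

0

Codon 1: AUG (Met) → AUU (Ile) — missense.
Codon 2: GUG (Val) → AUG (Met) — missense.
Codon 4: CGU (Arg) → GGU (Gly) — missense.
Codon 5: UUC (Phe) → CUC (Leu) — missense.
Synonymous: 0 of 4.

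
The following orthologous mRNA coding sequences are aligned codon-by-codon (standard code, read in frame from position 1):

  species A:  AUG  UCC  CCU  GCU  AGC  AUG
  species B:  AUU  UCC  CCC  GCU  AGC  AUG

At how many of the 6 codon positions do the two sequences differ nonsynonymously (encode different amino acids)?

Codon 1: AUG Met / AUU Ile — nonsynonymous.
Codon 2: UCC Ser / UCC Ser — identical.
Codon 3: CCU Pro / CCC Pro — synonymous.
Codon 4: GCU Ala / GCU Ala — identical.
Codon 5: AGC Ser / AGC Ser — identical.
Codon 6: AUG Met / AUG Met — identical.
Nonsynonymous differences: 1.

1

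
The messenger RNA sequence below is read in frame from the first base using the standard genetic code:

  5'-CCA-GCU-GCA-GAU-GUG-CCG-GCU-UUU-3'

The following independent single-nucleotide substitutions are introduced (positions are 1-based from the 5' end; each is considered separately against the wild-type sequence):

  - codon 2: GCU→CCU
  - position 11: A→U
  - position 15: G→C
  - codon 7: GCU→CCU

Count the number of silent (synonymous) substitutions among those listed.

1

Codon 2: GCU (Ala) → CCU (Pro) — missense.
Codon 4: GAU (Asp) → GUU (Val) — missense.
Codon 5: GUG (Val) → GUC (Val) — synonymous.
Codon 7: GCU (Ala) → CCU (Pro) — missense.
Synonymous: 1 of 4.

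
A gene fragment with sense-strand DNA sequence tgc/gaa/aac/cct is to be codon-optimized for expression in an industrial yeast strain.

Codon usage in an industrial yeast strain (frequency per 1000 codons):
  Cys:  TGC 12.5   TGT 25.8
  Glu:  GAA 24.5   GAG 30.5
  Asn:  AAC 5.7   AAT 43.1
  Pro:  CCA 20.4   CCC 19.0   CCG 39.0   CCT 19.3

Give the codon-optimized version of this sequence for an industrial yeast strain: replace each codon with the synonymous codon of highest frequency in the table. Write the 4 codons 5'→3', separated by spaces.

TGT GAG AAT CCG

Codon 1 (Cys): best is TGT at 25.8.
Codon 2 (Glu): best is GAG at 30.5.
Codon 3 (Asn): best is AAT at 43.1.
Codon 4 (Pro): best is CCG at 39.0.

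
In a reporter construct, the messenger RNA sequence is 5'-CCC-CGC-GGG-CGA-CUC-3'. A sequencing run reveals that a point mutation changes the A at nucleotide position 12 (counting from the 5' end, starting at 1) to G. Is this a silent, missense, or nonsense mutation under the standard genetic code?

silent

Position 12 falls in codon 4: CGA → Arg.
After the substitution the codon is CGG → Arg.
Both encode Arg, so the change is synonymous.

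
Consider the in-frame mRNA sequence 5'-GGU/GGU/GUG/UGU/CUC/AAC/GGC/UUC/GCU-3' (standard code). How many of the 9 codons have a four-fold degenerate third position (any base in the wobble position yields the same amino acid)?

6

Codon 1 GGU (Gly): third position 4-fold.
Codon 2 GGU (Gly): third position 4-fold.
Codon 3 GUG (Val): third position 4-fold.
Codon 4 UGU (Cys): third position 2-fold.
Codon 5 CUC (Leu): third position 4-fold.
Codon 6 AAC (Asn): third position 2-fold.
Codon 7 GGC (Gly): third position 4-fold.
Codon 8 UUC (Phe): third position 2-fold.
Codon 9 GCU (Ala): third position 4-fold.
Four-fold degenerate third positions: 6.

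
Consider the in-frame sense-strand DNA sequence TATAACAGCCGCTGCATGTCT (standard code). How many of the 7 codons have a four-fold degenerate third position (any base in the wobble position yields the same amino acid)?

Codon 1 TAT (Tyr): third position 2-fold.
Codon 2 AAC (Asn): third position 2-fold.
Codon 3 AGC (Ser): third position 2-fold.
Codon 4 CGC (Arg): third position 4-fold.
Codon 5 TGC (Cys): third position 2-fold.
Codon 6 ATG (Met): third position 1-fold.
Codon 7 TCT (Ser): third position 4-fold.
Four-fold degenerate third positions: 2.

2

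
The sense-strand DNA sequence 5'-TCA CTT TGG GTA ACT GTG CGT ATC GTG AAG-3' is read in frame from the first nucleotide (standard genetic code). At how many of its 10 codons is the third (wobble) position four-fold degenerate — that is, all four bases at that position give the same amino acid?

7

Codon 1 TCA (Ser): third position 4-fold.
Codon 2 CTT (Leu): third position 4-fold.
Codon 3 TGG (Trp): third position 1-fold.
Codon 4 GTA (Val): third position 4-fold.
Codon 5 ACT (Thr): third position 4-fold.
Codon 6 GTG (Val): third position 4-fold.
Codon 7 CGT (Arg): third position 4-fold.
Codon 8 ATC (Ile): third position 3-fold.
Codon 9 GTG (Val): third position 4-fold.
Codon 10 AAG (Lys): third position 2-fold.
Four-fold degenerate third positions: 7.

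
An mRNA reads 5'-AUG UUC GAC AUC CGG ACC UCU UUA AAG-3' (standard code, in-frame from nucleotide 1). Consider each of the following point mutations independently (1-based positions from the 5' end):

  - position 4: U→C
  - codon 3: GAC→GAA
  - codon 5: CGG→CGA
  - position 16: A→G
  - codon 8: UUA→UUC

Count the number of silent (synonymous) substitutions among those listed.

1

Codon 2: UUC (Phe) → CUC (Leu) — missense.
Codon 3: GAC (Asp) → GAA (Glu) — missense.
Codon 5: CGG (Arg) → CGA (Arg) — synonymous.
Codon 6: ACC (Thr) → GCC (Ala) — missense.
Codon 8: UUA (Leu) → UUC (Phe) — missense.
Synonymous: 1 of 5.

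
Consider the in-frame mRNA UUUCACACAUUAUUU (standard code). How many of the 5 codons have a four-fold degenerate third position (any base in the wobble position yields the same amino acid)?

Codon 1 UUU (Phe): third position 2-fold.
Codon 2 CAC (His): third position 2-fold.
Codon 3 ACA (Thr): third position 4-fold.
Codon 4 UUA (Leu): third position 2-fold.
Codon 5 UUU (Phe): third position 2-fold.
Four-fold degenerate third positions: 1.

1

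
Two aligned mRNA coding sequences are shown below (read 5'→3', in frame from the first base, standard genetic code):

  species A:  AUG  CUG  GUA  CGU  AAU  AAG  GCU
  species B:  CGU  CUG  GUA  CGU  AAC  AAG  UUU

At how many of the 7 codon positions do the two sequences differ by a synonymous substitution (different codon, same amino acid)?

Codon 1: AUG Met / CGU Arg — nonsynonymous.
Codon 2: CUG Leu / CUG Leu — identical.
Codon 3: GUA Val / GUA Val — identical.
Codon 4: CGU Arg / CGU Arg — identical.
Codon 5: AAU Asn / AAC Asn — synonymous.
Codon 6: AAG Lys / AAG Lys — identical.
Codon 7: GCU Ala / UUU Phe — nonsynonymous.
Synonymous differences: 1.

1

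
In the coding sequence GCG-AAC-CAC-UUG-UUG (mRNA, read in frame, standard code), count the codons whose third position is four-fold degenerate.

Codon 1 GCG (Ala): third position 4-fold.
Codon 2 AAC (Asn): third position 2-fold.
Codon 3 CAC (His): third position 2-fold.
Codon 4 UUG (Leu): third position 2-fold.
Codon 5 UUG (Leu): third position 2-fold.
Four-fold degenerate third positions: 1.

1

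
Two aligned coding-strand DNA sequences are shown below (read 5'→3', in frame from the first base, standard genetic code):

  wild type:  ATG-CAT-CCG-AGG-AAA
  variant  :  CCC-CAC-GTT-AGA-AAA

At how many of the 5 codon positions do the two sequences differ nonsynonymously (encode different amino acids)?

Codon 1: ATG Met / CCC Pro — nonsynonymous.
Codon 2: CAT His / CAC His — synonymous.
Codon 3: CCG Pro / GTT Val — nonsynonymous.
Codon 4: AGG Arg / AGA Arg — synonymous.
Codon 5: AAA Lys / AAA Lys — identical.
Nonsynonymous differences: 2.

2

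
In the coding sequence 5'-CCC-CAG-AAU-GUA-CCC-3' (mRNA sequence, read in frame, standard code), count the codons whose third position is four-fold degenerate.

Codon 1 CCC (Pro): third position 4-fold.
Codon 2 CAG (Gln): third position 2-fold.
Codon 3 AAU (Asn): third position 2-fold.
Codon 4 GUA (Val): third position 4-fold.
Codon 5 CCC (Pro): third position 4-fold.
Four-fold degenerate third positions: 3.

3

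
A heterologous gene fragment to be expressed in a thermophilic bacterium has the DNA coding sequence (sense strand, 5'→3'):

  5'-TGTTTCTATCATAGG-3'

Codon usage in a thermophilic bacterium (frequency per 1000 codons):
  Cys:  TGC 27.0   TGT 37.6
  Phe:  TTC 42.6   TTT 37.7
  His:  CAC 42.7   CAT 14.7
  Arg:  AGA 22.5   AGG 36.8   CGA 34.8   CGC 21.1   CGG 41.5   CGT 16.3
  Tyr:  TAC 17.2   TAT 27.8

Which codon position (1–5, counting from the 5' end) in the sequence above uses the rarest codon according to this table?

Codon 1 TGT (Cys): 37.6 per 1000.
Codon 2 TTC (Phe): 42.6 per 1000.
Codon 3 TAT (Tyr): 27.8 per 1000.
Codon 4 CAT (His): 14.7 per 1000.
Codon 5 AGG (Arg): 36.8 per 1000.
Lowest frequency is 14.7 at codon 4.

4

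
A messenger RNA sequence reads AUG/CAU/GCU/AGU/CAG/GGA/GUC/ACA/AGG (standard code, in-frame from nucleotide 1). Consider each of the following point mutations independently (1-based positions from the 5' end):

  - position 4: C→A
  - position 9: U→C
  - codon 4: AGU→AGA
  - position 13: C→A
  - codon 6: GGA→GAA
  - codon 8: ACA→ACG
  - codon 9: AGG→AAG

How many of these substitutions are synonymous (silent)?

2

Codon 2: CAU (His) → AAU (Asn) — missense.
Codon 3: GCU (Ala) → GCC (Ala) — synonymous.
Codon 4: AGU (Ser) → AGA (Arg) — missense.
Codon 5: CAG (Gln) → AAG (Lys) — missense.
Codon 6: GGA (Gly) → GAA (Glu) — missense.
Codon 8: ACA (Thr) → ACG (Thr) — synonymous.
Codon 9: AGG (Arg) → AAG (Lys) — missense.
Synonymous: 2 of 7.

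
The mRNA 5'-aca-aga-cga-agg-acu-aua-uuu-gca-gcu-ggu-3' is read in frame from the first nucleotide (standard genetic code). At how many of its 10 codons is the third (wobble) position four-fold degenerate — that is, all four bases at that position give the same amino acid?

Codon 1 ACA (Thr): third position 4-fold.
Codon 2 AGA (Arg): third position 2-fold.
Codon 3 CGA (Arg): third position 4-fold.
Codon 4 AGG (Arg): third position 2-fold.
Codon 5 ACU (Thr): third position 4-fold.
Codon 6 AUA (Ile): third position 3-fold.
Codon 7 UUU (Phe): third position 2-fold.
Codon 8 GCA (Ala): third position 4-fold.
Codon 9 GCU (Ala): third position 4-fold.
Codon 10 GGU (Gly): third position 4-fold.
Four-fold degenerate third positions: 6.

6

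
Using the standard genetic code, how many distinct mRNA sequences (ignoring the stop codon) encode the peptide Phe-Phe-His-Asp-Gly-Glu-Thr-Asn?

Phe: 2 codons.
Phe: 2 codons.
His: 2 codons.
Asp: 2 codons.
Gly: 4 codons.
Glu: 2 codons.
Thr: 4 codons.
Asn: 2 codons.
2 × 2 × 2 × 2 × 4 × 2 × 4 × 2 = 1024.

1024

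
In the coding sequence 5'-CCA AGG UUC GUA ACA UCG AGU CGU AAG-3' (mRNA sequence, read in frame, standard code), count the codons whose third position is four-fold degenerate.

5

Codon 1 CCA (Pro): third position 4-fold.
Codon 2 AGG (Arg): third position 2-fold.
Codon 3 UUC (Phe): third position 2-fold.
Codon 4 GUA (Val): third position 4-fold.
Codon 5 ACA (Thr): third position 4-fold.
Codon 6 UCG (Ser): third position 4-fold.
Codon 7 AGU (Ser): third position 2-fold.
Codon 8 CGU (Arg): third position 4-fold.
Codon 9 AAG (Lys): third position 2-fold.
Four-fold degenerate third positions: 5.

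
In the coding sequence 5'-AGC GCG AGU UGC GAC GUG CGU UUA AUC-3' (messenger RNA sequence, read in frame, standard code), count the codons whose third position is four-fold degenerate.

3

Codon 1 AGC (Ser): third position 2-fold.
Codon 2 GCG (Ala): third position 4-fold.
Codon 3 AGU (Ser): third position 2-fold.
Codon 4 UGC (Cys): third position 2-fold.
Codon 5 GAC (Asp): third position 2-fold.
Codon 6 GUG (Val): third position 4-fold.
Codon 7 CGU (Arg): third position 4-fold.
Codon 8 UUA (Leu): third position 2-fold.
Codon 9 AUC (Ile): third position 3-fold.
Four-fold degenerate third positions: 3.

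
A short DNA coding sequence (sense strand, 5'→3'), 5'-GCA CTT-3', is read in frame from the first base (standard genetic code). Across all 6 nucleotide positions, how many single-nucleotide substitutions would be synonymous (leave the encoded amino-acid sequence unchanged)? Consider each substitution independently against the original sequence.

6

Codon 1 (GCA, Ala): 3 synonymous substitutions.
Codon 2 (CTT, Leu): 3 synonymous substitutions.
Total: 3 + 3 = 6.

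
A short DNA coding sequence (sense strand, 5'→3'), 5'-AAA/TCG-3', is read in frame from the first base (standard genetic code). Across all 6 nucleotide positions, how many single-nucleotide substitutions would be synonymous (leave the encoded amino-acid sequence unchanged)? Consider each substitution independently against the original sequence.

Codon 1 (AAA, Lys): 1 synonymous substitution.
Codon 2 (TCG, Ser): 3 synonymous substitutions.
Total: 1 + 3 = 4.

4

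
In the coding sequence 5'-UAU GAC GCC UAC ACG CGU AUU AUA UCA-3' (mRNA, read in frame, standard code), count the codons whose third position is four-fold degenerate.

Codon 1 UAU (Tyr): third position 2-fold.
Codon 2 GAC (Asp): third position 2-fold.
Codon 3 GCC (Ala): third position 4-fold.
Codon 4 UAC (Tyr): third position 2-fold.
Codon 5 ACG (Thr): third position 4-fold.
Codon 6 CGU (Arg): third position 4-fold.
Codon 7 AUU (Ile): third position 3-fold.
Codon 8 AUA (Ile): third position 3-fold.
Codon 9 UCA (Ser): third position 4-fold.
Four-fold degenerate third positions: 4.

4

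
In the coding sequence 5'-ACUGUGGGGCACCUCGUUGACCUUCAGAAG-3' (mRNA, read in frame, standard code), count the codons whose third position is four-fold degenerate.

6

Codon 1 ACU (Thr): third position 4-fold.
Codon 2 GUG (Val): third position 4-fold.
Codon 3 GGG (Gly): third position 4-fold.
Codon 4 CAC (His): third position 2-fold.
Codon 5 CUC (Leu): third position 4-fold.
Codon 6 GUU (Val): third position 4-fold.
Codon 7 GAC (Asp): third position 2-fold.
Codon 8 CUU (Leu): third position 4-fold.
Codon 9 CAG (Gln): third position 2-fold.
Codon 10 AAG (Lys): third position 2-fold.
Four-fold degenerate third positions: 6.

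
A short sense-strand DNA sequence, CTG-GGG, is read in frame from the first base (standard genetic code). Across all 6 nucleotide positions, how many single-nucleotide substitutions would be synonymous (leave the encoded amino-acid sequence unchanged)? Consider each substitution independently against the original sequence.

7

Codon 1 (CTG, Leu): 4 synonymous substitutions.
Codon 2 (GGG, Gly): 3 synonymous substitutions.
Total: 4 + 3 = 7.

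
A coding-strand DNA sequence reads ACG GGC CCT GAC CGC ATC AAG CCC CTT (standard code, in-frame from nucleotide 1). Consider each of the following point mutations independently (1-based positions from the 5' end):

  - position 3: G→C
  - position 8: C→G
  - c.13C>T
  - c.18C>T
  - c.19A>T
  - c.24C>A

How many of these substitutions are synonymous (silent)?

Codon 1: ACG (Thr) → ACC (Thr) — synonymous.
Codon 3: CCT (Pro) → CGT (Arg) — missense.
Codon 5: CGC (Arg) → TGC (Cys) — missense.
Codon 6: ATC (Ile) → ATT (Ile) — synonymous.
Codon 7: AAG (Lys) → TAG (Stop) — nonsense.
Codon 8: CCC (Pro) → CCA (Pro) — synonymous.
Synonymous: 3 of 6.

3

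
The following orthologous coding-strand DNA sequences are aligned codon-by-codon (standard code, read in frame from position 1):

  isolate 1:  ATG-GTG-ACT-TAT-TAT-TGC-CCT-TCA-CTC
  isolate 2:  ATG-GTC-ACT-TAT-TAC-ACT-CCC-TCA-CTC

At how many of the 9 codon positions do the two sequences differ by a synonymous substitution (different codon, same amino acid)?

Codon 1: ATG Met / ATG Met — identical.
Codon 2: GTG Val / GTC Val — synonymous.
Codon 3: ACT Thr / ACT Thr — identical.
Codon 4: TAT Tyr / TAT Tyr — identical.
Codon 5: TAT Tyr / TAC Tyr — synonymous.
Codon 6: TGC Cys / ACT Thr — nonsynonymous.
Codon 7: CCT Pro / CCC Pro — synonymous.
Codon 8: TCA Ser / TCA Ser — identical.
Codon 9: CTC Leu / CTC Leu — identical.
Synonymous differences: 3.

3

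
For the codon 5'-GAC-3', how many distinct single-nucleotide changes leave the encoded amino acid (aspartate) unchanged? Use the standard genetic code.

1

Position 1: none → 0 synonymous.
Position 2: none → 0 synonymous.
Position 3: GAU → 1 synonymous.
Total: 0 + 0 + 1 = 1.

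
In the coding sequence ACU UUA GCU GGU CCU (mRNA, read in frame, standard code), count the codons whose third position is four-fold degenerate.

4

Codon 1 ACU (Thr): third position 4-fold.
Codon 2 UUA (Leu): third position 2-fold.
Codon 3 GCU (Ala): third position 4-fold.
Codon 4 GGU (Gly): third position 4-fold.
Codon 5 CCU (Pro): third position 4-fold.
Four-fold degenerate third positions: 4.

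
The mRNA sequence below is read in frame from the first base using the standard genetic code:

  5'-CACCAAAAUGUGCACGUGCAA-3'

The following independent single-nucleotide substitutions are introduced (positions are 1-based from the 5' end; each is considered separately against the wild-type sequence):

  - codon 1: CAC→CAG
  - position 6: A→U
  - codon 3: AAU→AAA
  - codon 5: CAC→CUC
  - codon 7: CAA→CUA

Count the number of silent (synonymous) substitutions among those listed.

Codon 1: CAC (His) → CAG (Gln) — missense.
Codon 2: CAA (Gln) → CAU (His) — missense.
Codon 3: AAU (Asn) → AAA (Lys) — missense.
Codon 5: CAC (His) → CUC (Leu) — missense.
Codon 7: CAA (Gln) → CUA (Leu) — missense.
Synonymous: 0 of 5.

0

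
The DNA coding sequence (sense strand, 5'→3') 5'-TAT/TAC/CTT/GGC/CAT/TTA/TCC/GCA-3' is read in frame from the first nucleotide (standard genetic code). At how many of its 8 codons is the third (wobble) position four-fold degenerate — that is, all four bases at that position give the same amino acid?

Codon 1 TAT (Tyr): third position 2-fold.
Codon 2 TAC (Tyr): third position 2-fold.
Codon 3 CTT (Leu): third position 4-fold.
Codon 4 GGC (Gly): third position 4-fold.
Codon 5 CAT (His): third position 2-fold.
Codon 6 TTA (Leu): third position 2-fold.
Codon 7 TCC (Ser): third position 4-fold.
Codon 8 GCA (Ala): third position 4-fold.
Four-fold degenerate third positions: 4.

4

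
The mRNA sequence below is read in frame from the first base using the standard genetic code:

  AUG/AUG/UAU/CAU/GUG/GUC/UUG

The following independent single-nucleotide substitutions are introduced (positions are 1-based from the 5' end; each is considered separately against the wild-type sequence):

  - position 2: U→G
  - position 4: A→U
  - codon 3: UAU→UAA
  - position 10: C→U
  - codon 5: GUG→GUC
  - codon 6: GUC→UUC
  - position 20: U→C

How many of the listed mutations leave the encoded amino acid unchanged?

1

Codon 1: AUG (Met) → AGG (Arg) — missense.
Codon 2: AUG (Met) → UUG (Leu) — missense.
Codon 3: UAU (Tyr) → UAA (Stop) — nonsense.
Codon 4: CAU (His) → UAU (Tyr) — missense.
Codon 5: GUG (Val) → GUC (Val) — synonymous.
Codon 6: GUC (Val) → UUC (Phe) — missense.
Codon 7: UUG (Leu) → UCG (Ser) — missense.
Synonymous: 1 of 7.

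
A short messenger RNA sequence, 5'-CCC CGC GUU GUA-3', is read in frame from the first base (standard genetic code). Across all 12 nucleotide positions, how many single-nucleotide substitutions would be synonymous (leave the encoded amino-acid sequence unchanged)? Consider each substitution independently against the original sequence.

Codon 1 (CCC, Pro): 3 synonymous substitutions.
Codon 2 (CGC, Arg): 3 synonymous substitutions.
Codon 3 (GUU, Val): 3 synonymous substitutions.
Codon 4 (GUA, Val): 3 synonymous substitutions.
Total: 3 + 3 + 3 + 3 = 12.

12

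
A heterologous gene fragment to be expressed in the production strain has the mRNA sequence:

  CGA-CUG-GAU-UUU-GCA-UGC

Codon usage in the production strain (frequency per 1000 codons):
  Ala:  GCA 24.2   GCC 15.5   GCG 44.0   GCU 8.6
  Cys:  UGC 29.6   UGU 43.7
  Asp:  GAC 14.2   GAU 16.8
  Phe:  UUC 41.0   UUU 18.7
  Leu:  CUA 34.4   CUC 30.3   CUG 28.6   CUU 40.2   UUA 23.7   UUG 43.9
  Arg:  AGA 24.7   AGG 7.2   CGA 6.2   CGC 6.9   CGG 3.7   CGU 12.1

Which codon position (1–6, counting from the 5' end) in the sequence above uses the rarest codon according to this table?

1

Codon 1 CGA (Arg): 6.2 per 1000.
Codon 2 CUG (Leu): 28.6 per 1000.
Codon 3 GAU (Asp): 16.8 per 1000.
Codon 4 UUU (Phe): 18.7 per 1000.
Codon 5 GCA (Ala): 24.2 per 1000.
Codon 6 UGC (Cys): 29.6 per 1000.
Lowest frequency is 6.2 at codon 1.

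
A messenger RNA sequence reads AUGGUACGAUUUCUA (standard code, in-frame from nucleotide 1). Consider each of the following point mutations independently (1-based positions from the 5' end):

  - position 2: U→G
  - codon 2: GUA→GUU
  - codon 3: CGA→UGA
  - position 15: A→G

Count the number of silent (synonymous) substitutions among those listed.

2

Codon 1: AUG (Met) → AGG (Arg) — missense.
Codon 2: GUA (Val) → GUU (Val) — synonymous.
Codon 3: CGA (Arg) → UGA (Stop) — nonsense.
Codon 5: CUA (Leu) → CUG (Leu) — synonymous.
Synonymous: 2 of 4.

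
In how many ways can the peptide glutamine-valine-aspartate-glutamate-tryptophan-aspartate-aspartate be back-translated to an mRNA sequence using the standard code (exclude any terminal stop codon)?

128

Gln: 2 codons.
Val: 4 codons.
Asp: 2 codons.
Glu: 2 codons.
Trp: 1 codon.
Asp: 2 codons.
Asp: 2 codons.
2 × 4 × 2 × 2 × 1 × 2 × 2 = 128.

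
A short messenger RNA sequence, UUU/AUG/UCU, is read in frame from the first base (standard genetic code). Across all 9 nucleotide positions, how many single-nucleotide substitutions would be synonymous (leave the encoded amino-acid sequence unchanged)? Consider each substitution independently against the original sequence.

Codon 1 (UUU, Phe): 1 synonymous substitution.
Codon 2 (AUG, Met): 0 synonymous substitutions.
Codon 3 (UCU, Ser): 3 synonymous substitutions.
Total: 1 + 0 + 3 = 4.

4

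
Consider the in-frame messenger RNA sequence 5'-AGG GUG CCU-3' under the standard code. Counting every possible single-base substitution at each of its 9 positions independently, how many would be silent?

8

Codon 1 (AGG, Arg): 2 synonymous substitutions.
Codon 2 (GUG, Val): 3 synonymous substitutions.
Codon 3 (CCU, Pro): 3 synonymous substitutions.
Total: 2 + 3 + 3 = 8.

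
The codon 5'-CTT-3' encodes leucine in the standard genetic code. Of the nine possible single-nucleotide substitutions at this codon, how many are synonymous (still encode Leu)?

3

Position 1: none → 0 synonymous.
Position 2: none → 0 synonymous.
Position 3: CTC, CTA, CTG → 3 synonymous.
Total: 0 + 0 + 3 = 3.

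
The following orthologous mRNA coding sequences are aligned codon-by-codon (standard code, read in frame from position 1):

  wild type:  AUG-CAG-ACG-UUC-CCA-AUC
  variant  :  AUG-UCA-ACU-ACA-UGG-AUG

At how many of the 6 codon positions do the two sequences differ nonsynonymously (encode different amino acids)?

Codon 1: AUG Met / AUG Met — identical.
Codon 2: CAG Gln / UCA Ser — nonsynonymous.
Codon 3: ACG Thr / ACU Thr — synonymous.
Codon 4: UUC Phe / ACA Thr — nonsynonymous.
Codon 5: CCA Pro / UGG Trp — nonsynonymous.
Codon 6: AUC Ile / AUG Met — nonsynonymous.
Nonsynonymous differences: 4.

4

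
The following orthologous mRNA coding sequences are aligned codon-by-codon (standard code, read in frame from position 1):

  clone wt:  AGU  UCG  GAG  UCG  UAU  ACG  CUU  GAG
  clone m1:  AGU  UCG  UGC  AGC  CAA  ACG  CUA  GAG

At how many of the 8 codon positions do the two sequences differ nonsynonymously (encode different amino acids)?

Codon 1: AGU Ser / AGU Ser — identical.
Codon 2: UCG Ser / UCG Ser — identical.
Codon 3: GAG Glu / UGC Cys — nonsynonymous.
Codon 4: UCG Ser / AGC Ser — synonymous.
Codon 5: UAU Tyr / CAA Gln — nonsynonymous.
Codon 6: ACG Thr / ACG Thr — identical.
Codon 7: CUU Leu / CUA Leu — synonymous.
Codon 8: GAG Glu / GAG Glu — identical.
Nonsynonymous differences: 2.

2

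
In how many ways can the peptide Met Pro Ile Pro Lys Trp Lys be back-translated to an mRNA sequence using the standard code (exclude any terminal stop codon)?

192

Met: 1 codon.
Pro: 4 codons.
Ile: 3 codons.
Pro: 4 codons.
Lys: 2 codons.
Trp: 1 codon.
Lys: 2 codons.
1 × 4 × 3 × 4 × 2 × 1 × 2 = 192.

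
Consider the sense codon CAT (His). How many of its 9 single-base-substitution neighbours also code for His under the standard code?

1

Position 1: none → 0 synonymous.
Position 2: none → 0 synonymous.
Position 3: CAC → 1 synonymous.
Total: 0 + 0 + 1 = 1.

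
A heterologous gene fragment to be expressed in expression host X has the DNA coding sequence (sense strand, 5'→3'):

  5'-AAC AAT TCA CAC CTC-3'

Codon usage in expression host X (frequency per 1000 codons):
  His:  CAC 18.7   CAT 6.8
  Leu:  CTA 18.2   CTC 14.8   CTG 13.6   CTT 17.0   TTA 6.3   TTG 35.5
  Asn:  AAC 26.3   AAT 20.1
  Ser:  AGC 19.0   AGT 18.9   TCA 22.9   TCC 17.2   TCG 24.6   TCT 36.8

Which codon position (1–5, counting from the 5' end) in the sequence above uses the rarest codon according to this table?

5

Codon 1 AAC (Asn): 26.3 per 1000.
Codon 2 AAT (Asn): 20.1 per 1000.
Codon 3 TCA (Ser): 22.9 per 1000.
Codon 4 CAC (His): 18.7 per 1000.
Codon 5 CTC (Leu): 14.8 per 1000.
Lowest frequency is 14.8 at codon 5.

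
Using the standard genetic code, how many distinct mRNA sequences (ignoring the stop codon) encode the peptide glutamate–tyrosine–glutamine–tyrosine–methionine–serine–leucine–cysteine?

1152

Glu: 2 codons.
Tyr: 2 codons.
Gln: 2 codons.
Tyr: 2 codons.
Met: 1 codon.
Ser: 6 codons.
Leu: 6 codons.
Cys: 2 codons.
2 × 2 × 2 × 2 × 1 × 6 × 6 × 2 = 1152.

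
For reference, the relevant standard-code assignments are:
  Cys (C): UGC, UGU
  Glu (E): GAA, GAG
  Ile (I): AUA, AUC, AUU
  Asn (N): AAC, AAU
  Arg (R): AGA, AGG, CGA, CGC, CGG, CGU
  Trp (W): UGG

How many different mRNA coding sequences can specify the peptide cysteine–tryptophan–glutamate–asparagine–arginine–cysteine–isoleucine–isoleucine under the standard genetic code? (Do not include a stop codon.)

864

Cys: 2 codons.
Trp: 1 codon.
Glu: 2 codons.
Asn: 2 codons.
Arg: 6 codons.
Cys: 2 codons.
Ile: 3 codons.
Ile: 3 codons.
2 × 1 × 2 × 2 × 6 × 2 × 3 × 3 = 864.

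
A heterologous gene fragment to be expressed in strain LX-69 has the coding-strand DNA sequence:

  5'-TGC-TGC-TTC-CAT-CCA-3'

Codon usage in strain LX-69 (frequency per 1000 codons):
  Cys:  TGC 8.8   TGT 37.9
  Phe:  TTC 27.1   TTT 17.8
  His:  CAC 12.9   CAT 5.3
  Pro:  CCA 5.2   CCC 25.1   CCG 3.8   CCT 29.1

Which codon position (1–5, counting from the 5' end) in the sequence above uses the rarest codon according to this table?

Codon 1 TGC (Cys): 8.8 per 1000.
Codon 2 TGC (Cys): 8.8 per 1000.
Codon 3 TTC (Phe): 27.1 per 1000.
Codon 4 CAT (His): 5.3 per 1000.
Codon 5 CCA (Pro): 5.2 per 1000.
Lowest frequency is 5.2 at codon 5.

5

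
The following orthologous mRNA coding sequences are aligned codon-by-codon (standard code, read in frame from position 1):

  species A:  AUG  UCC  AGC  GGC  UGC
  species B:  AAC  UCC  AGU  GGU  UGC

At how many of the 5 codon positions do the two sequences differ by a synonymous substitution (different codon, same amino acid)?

Codon 1: AUG Met / AAC Asn — nonsynonymous.
Codon 2: UCC Ser / UCC Ser — identical.
Codon 3: AGC Ser / AGU Ser — synonymous.
Codon 4: GGC Gly / GGU Gly — synonymous.
Codon 5: UGC Cys / UGC Cys — identical.
Synonymous differences: 2.

2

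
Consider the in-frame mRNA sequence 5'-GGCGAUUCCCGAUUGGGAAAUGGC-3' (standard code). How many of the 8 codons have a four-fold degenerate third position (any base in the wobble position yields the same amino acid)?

Codon 1 GGC (Gly): third position 4-fold.
Codon 2 GAU (Asp): third position 2-fold.
Codon 3 UCC (Ser): third position 4-fold.
Codon 4 CGA (Arg): third position 4-fold.
Codon 5 UUG (Leu): third position 2-fold.
Codon 6 GGA (Gly): third position 4-fold.
Codon 7 AAU (Asn): third position 2-fold.
Codon 8 GGC (Gly): third position 4-fold.
Four-fold degenerate third positions: 5.

5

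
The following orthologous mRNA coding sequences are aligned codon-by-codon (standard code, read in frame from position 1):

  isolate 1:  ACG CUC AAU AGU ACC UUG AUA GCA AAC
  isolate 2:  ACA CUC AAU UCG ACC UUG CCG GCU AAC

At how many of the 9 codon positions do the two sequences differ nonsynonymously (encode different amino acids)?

1

Codon 1: ACG Thr / ACA Thr — synonymous.
Codon 2: CUC Leu / CUC Leu — identical.
Codon 3: AAU Asn / AAU Asn — identical.
Codon 4: AGU Ser / UCG Ser — synonymous.
Codon 5: ACC Thr / ACC Thr — identical.
Codon 6: UUG Leu / UUG Leu — identical.
Codon 7: AUA Ile / CCG Pro — nonsynonymous.
Codon 8: GCA Ala / GCU Ala — synonymous.
Codon 9: AAC Asn / AAC Asn — identical.
Nonsynonymous differences: 1.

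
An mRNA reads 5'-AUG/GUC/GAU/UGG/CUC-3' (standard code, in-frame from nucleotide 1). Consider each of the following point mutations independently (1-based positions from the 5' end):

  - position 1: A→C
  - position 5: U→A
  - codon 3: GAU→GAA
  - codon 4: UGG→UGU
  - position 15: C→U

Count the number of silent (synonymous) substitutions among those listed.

Codon 1: AUG (Met) → CUG (Leu) — missense.
Codon 2: GUC (Val) → GAC (Asp) — missense.
Codon 3: GAU (Asp) → GAA (Glu) — missense.
Codon 4: UGG (Trp) → UGU (Cys) — missense.
Codon 5: CUC (Leu) → CUU (Leu) — synonymous.
Synonymous: 1 of 5.

1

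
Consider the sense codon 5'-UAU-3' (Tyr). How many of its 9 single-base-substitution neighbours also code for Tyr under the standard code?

Position 1: none → 0 synonymous.
Position 2: none → 0 synonymous.
Position 3: UAC → 1 synonymous.
Total: 0 + 0 + 1 = 1.

1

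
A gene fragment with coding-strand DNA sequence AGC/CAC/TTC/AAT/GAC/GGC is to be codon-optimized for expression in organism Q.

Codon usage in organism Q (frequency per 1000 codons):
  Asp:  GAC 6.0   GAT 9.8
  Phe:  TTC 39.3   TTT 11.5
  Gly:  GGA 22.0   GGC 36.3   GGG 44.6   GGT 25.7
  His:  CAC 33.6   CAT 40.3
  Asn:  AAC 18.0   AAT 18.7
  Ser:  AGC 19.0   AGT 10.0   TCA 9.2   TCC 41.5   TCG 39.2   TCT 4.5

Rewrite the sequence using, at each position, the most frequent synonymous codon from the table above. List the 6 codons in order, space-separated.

TCC CAT TTC AAT GAT GGG

Codon 1 (Ser): best is TCC at 41.5.
Codon 2 (His): best is CAT at 40.3.
Codon 3 (Phe): best is TTC at 39.3.
Codon 4 (Asn): best is AAT at 18.7.
Codon 5 (Asp): best is GAT at 9.8.
Codon 6 (Gly): best is GGG at 44.6.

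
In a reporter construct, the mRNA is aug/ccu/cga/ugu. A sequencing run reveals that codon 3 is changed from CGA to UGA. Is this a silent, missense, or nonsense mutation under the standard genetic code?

Position 7 falls in codon 3: CGA → Arg.
After the substitution the codon is UGA → Stop.
The new codon is a stop codon, so this is a nonsense mutation.

nonsense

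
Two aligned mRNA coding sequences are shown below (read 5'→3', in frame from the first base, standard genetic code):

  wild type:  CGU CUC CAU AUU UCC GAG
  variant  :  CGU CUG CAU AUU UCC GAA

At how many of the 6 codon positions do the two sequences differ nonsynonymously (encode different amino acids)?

Codon 1: CGU Arg / CGU Arg — identical.
Codon 2: CUC Leu / CUG Leu — synonymous.
Codon 3: CAU His / CAU His — identical.
Codon 4: AUU Ile / AUU Ile — identical.
Codon 5: UCC Ser / UCC Ser — identical.
Codon 6: GAG Glu / GAA Glu — synonymous.
Nonsynonymous differences: 0.

0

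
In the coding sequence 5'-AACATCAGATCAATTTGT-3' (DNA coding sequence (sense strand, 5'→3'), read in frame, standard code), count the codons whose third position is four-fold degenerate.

Codon 1 AAC (Asn): third position 2-fold.
Codon 2 ATC (Ile): third position 3-fold.
Codon 3 AGA (Arg): third position 2-fold.
Codon 4 TCA (Ser): third position 4-fold.
Codon 5 ATT (Ile): third position 3-fold.
Codon 6 TGT (Cys): third position 2-fold.
Four-fold degenerate third positions: 1.

1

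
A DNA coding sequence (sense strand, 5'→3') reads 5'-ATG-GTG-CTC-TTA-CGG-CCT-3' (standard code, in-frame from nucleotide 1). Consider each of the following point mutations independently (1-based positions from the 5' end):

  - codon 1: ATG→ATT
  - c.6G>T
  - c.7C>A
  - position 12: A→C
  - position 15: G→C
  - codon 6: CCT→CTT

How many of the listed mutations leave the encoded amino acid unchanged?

2

Codon 1: ATG (Met) → ATT (Ile) — missense.
Codon 2: GTG (Val) → GTT (Val) — synonymous.
Codon 3: CTC (Leu) → ATC (Ile) — missense.
Codon 4: TTA (Leu) → TTC (Phe) — missense.
Codon 5: CGG (Arg) → CGC (Arg) — synonymous.
Codon 6: CCT (Pro) → CTT (Leu) — missense.
Synonymous: 2 of 6.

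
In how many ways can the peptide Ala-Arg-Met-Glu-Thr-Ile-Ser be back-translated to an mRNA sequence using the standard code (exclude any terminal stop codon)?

3456

Ala: 4 codons.
Arg: 6 codons.
Met: 1 codon.
Glu: 2 codons.
Thr: 4 codons.
Ile: 3 codons.
Ser: 6 codons.
4 × 6 × 1 × 2 × 4 × 3 × 6 = 3456.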